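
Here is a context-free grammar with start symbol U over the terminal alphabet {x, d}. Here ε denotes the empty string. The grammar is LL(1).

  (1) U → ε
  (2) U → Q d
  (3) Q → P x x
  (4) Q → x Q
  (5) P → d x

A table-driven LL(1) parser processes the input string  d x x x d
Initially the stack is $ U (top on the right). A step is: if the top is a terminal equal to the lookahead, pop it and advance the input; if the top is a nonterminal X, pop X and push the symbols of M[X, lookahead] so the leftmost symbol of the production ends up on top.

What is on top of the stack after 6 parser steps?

     Stack        Input        Action
  1  $ U          d x x x d $  expand U → Q d
  2  $ d Q        d x x x d $  expand Q → P x x
  3  $ d x x P    d x x x d $  expand P → d x
  4  $ d x x x d  d x x x d $  match d
  5  $ d x x x    x x x d $    match x
  6  $ d x x      x x d $      match x
Stack after step 6: $ d x (top = x).

x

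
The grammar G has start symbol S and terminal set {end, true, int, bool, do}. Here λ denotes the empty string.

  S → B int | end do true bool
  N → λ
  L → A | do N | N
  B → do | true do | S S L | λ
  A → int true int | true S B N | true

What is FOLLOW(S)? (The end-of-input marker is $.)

{$, do, end, int, true}

FIRST(N): from N→λ we get {λ}. So FIRST(N) = {λ}.
FIRST(A): from A→int true int we get {int}; from A→true S B N we get {true}; from A→true we get {true}. So FIRST(A) = {int, true}.
FIRST(L): from L→A we get {int, true}; from L→do N we get {do}; from L→N we get {λ}. So FIRST(L) = {λ, do, int, true}.
FIRST(S): from S→B int we get {do, end, int, true}; from S→end do true bool we get {end}. So FIRST(S) = {do, end, int, true}.
FIRST(B): from B→do we get {do}; from B→true do we get {true}; from B→S S L we get {do, end, int, true}; from B→λ we get {λ}. So FIRST(B) = {λ, do, end, int, true}.
FOLLOW(S) includes $ since S is the start symbol.
FOLLOW(S): in B→S S L (occurrence 1), S is followed by S L with FIRST {do, end, int, true}; in B→S S L (occurrence 2), S is followed by L with FIRST {λ, do, int, true}; in B→S S L (occurrence 2), the suffix after S is nullable, so FOLLOW(S) ⊇ FOLLOW(B) = {int}; in A→true S B N, S is followed by B N with FIRST {λ, do, end, int, true}; in A→true S B N, the suffix after S is nullable, so FOLLOW(S) ⊇ FOLLOW(A) = {int}. Thus FOLLOW(S) = {$, do, end, int, true}.
FOLLOW(N): in L→do N, the suffix after N is empty, so FOLLOW(N) ⊇ FOLLOW(L) = {int}; in L→N, the suffix after N is empty, so FOLLOW(N) ⊇ FOLLOW(L) = {int}; in A→true S B N, the suffix after N is empty, so FOLLOW(N) ⊇ FOLLOW(A) = {int}. Thus FOLLOW(N) = {int}.
FOLLOW(L): in B→S S L, the suffix after L is empty, so FOLLOW(L) ⊇ FOLLOW(B) = {int}. Thus FOLLOW(L) = {int}.
FOLLOW(A): in L→A, the suffix after A is empty, so FOLLOW(A) ⊇ FOLLOW(L) = {int}. Thus FOLLOW(A) = {int}.
FOLLOW(B): in S→B int, B is followed by int with FIRST {int}; in A→true S B N, B is followed by N with FIRST {λ}; in A→true S B N, the suffix after B is nullable, so FOLLOW(B) ⊇ FOLLOW(A) = {int}. Thus FOLLOW(B) = {int}.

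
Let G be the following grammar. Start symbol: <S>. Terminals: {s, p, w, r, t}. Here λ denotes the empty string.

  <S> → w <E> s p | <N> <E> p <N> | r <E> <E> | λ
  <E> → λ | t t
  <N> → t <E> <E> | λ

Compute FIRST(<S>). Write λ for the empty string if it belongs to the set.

FIRST(<E>) = {λ, t}
FIRST(<N>) = {λ, t}
FIRST(<S>) = {λ, p, r, t, w}  (via <N> <E> p <N>)

{λ, p, r, t, w}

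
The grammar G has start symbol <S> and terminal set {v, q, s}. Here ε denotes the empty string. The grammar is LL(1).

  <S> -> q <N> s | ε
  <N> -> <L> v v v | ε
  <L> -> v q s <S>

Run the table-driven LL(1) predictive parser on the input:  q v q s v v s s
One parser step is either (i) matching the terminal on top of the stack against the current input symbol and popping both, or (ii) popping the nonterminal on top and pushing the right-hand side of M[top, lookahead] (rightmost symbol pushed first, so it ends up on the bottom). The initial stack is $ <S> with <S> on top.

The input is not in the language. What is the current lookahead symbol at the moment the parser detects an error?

step 1: stack=$ <S>  input=q v q s v v s s $  — expand <S> -> q <N> s
step 2: stack=$ s <N> q  input=q v q s v v s s $  — match q
step 3: stack=$ s <N>  input=v q s v v s s $  — expand <N> -> <L> v v v
step 4: stack=$ s v v v <L>  input=v q s v v s s $  — expand <L> -> v q s <S>
step 5: stack=$ s v v v <S> s q v  input=v q s v v s s $  — match v
step 6: stack=$ s v v v <S> s q  input=q s v v s s $  — match q
step 7: stack=$ s v v v <S> s  input=s v v s s $  — match s
step 8: stack=$ s v v v <S>  input=v v s s $  — expand <S> -> ε
step 9: stack=$ s v v v  input=v v s s $  — match v
step 10: stack=$ s v v  input=v s s $  — match v
step 11: stack=$ s v  input=s s $  — error: top is terminal v but lookahead is s

s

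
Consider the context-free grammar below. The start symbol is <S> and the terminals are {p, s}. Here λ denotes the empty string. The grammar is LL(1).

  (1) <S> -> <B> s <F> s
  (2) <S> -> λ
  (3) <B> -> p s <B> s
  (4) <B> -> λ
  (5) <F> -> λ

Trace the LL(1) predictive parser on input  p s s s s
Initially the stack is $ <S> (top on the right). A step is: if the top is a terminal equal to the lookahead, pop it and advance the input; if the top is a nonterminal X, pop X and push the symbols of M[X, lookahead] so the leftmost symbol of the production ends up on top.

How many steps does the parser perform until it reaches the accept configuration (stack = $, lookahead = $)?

step 1: stack=$ <S>  input=p s s s s $  — expand <S> -> <B> s <F> s
step 2: stack=$ s <F> s <B>  input=p s s s s $  — expand <B> -> p s <B> s
step 3: stack=$ s <F> s s <B> s p  input=p s s s s $  — match p
step 4: stack=$ s <F> s s <B> s  input=s s s s $  — match s
step 5: stack=$ s <F> s s <B>  input=s s s $  — expand <B> -> λ
step 6: stack=$ s <F> s s  input=s s s $  — match s
step 7: stack=$ s <F> s  input=s s $  — match s
step 8: stack=$ s <F>  input=s $  — expand <F> -> λ
step 9: stack=$ s  input=s $  — match s
Accept reached after 9 steps.

9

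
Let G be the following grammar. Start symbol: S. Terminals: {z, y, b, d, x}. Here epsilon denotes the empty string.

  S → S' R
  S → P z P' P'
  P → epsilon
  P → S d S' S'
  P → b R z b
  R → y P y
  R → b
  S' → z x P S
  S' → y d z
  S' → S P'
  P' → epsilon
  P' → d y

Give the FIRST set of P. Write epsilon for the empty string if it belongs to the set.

FIRST(R): from R→y P y we get {y}; from R→b we get {b}. So FIRST(R) = {b, y}.
FIRST(P'): from P'→epsilon we get {epsilon}; from P'→d y we get {d}. So FIRST(P') = {epsilon, d}.
FIRST(S): from S→S' R we get {b, y, z}; from S→P z P' P' we get {b, y, z}. So FIRST(S) = {b, y, z}.
FIRST(P): from P→epsilon we get {epsilon}; from P→S d S' S' we get {b, y, z}; from P→b R z b we get {b}. So FIRST(P) = {epsilon, b, y, z}.
FIRST(S'): from S'→z x P S we get {z}; from S'→y d z we get {y}; from S'→S P' we get {b, y, z}. So FIRST(S') = {b, y, z}.

{epsilon, b, y, z}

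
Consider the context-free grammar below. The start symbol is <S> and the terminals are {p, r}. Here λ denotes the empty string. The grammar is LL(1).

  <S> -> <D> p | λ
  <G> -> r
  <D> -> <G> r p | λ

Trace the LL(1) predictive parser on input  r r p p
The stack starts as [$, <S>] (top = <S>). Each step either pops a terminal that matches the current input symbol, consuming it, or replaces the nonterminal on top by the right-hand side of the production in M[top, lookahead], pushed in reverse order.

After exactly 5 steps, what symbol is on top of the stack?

p

step 1: stack=$ <S>  input=r r p p $  — expand <S> -> <D> p
step 2: stack=$ p <D>  input=r r p p $  — expand <D> -> <G> r p
step 3: stack=$ p p r <G>  input=r r p p $  — expand <G> -> r
step 4: stack=$ p p r r  input=r r p p $  — match r
step 5: stack=$ p p r  input=r p p $  — match r
Stack after step 5: $ p p (top = p).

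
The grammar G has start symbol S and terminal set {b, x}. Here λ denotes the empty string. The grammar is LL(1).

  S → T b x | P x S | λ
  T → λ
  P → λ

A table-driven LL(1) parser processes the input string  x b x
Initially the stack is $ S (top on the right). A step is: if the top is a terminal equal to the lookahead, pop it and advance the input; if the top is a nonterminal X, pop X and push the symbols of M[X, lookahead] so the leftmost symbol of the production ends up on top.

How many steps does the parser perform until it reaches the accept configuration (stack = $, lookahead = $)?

7

     Stack    Input    Action
  1  $ S      x b x $  expand S → P x S
  2  $ S x P  x b x $  expand P → λ
  3  $ S x    x b x $  match x
  4  $ S      b x $    expand S → T b x
  5  $ x b T  b x $    expand T → λ
  6  $ x b    b x $    match b
  7  $ x      x $      match x
Accept reached after 7 steps.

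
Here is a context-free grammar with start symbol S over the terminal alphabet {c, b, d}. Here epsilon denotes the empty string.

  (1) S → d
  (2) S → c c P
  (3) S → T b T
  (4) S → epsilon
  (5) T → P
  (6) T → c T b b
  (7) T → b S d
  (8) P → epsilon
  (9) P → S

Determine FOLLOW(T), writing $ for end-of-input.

FIRST(S): from S→d we get {d}; from S→c c P we get {c}; from S→T b T we get {b, c, d}; from S→epsilon we get {epsilon}. So FIRST(S) = {epsilon, b, c, d}.
FIRST(P): from P→epsilon we get {epsilon}; from P→S we get {epsilon, b, c, d}. So FIRST(P) = {epsilon, b, c, d}.
FIRST(T): from T→P we get {epsilon, b, c, d}; from T→c T b b we get {c}; from T→b S d we get {b}. So FIRST(T) = {epsilon, b, c, d}.
FOLLOW(S) includes $ since S is the start symbol.
FOLLOW(S): in T→b S d, S is followed by d with FIRST {d}; in P→S, the suffix after S is empty, so FOLLOW(S) ⊇ FOLLOW(P) = {$, b, d}. Thus FOLLOW(S) = {$, b, d}.
FOLLOW(T): in S→T b T (occurrence 1), T is followed by b T with FIRST {b}; in S→T b T (occurrence 2), the suffix after T is empty, so FOLLOW(T) ⊇ FOLLOW(S) = {$, b, d}; in T→c T b b, T is followed by b b with FIRST {b}. Thus FOLLOW(T) = {$, b, d}.
FOLLOW(P): in S→c c P, the suffix after P is empty, so FOLLOW(P) ⊇ FOLLOW(S) = {$, b, d}; in T→P, the suffix after P is empty, so FOLLOW(P) ⊇ FOLLOW(T) = {$, b, d}. Thus FOLLOW(P) = {$, b, d}.

{$, b, d}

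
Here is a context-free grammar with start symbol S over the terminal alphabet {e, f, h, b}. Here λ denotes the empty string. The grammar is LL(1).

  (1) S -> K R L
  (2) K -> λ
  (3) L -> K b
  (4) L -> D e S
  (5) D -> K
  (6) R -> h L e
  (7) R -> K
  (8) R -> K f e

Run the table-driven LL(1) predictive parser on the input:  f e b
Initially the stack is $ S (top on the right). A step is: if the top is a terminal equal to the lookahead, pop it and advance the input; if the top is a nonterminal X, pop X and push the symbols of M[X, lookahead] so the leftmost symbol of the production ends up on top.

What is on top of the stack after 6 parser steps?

     Stack      Input    Action
  1  $ S        f e b $  expand S -> K R L
  2  $ L R K    f e b $  expand K -> λ
  3  $ L R      f e b $  expand R -> K f e
  4  $ L e f K  f e b $  expand K -> λ
  5  $ L e f    f e b $  match f
  6  $ L e      e b $    match e
Stack after step 6: $ L (top = L).

L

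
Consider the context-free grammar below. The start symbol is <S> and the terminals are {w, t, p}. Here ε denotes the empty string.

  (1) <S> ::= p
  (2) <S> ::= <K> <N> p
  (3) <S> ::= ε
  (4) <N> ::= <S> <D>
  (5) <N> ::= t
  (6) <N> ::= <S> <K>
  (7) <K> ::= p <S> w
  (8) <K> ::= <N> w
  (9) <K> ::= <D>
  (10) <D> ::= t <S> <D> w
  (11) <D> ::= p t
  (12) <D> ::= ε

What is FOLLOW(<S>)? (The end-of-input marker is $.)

FIRST(<D>): from <D>::=t <S> <D> w we get {t}; from <D>::=p t we get {p}; from <D>::=ε we get {ε}. So FIRST(<D>) = {ε, p, t}.
FIRST(<S>): from <S>::=p we get {p}; from <S>::=<K> <N> p we get {p, t, w}; from <S>::=ε we get {ε}. So FIRST(<S>) = {ε, p, t, w}.
FIRST(<N>): from <N>::=<S> <D> we get {ε, p, t, w}; from <N>::=t we get {t}; from <N>::=<S> <K> we get {ε, p, t, w}. So FIRST(<N>) = {ε, p, t, w}.
FIRST(<K>): from <K>::=p <S> w we get {p}; from <K>::=<N> w we get {p, t, w}; from <K>::=<D> we get {ε, p, t}. So FIRST(<K>) = {ε, p, t, w}.
FOLLOW(<S>) includes $ since <S> is the start symbol.
FOLLOW(<N>): in <S>::=<K> <N> p, <N> is followed by p with FIRST {p}; in <K>::=<N> w, <N> is followed by w with FIRST {w}. Thus FOLLOW(<N>) = {p, w}.
FOLLOW(<S>): in <N>::=<S> <D>, <S> is followed by <D> with FIRST {ε, p, t}; in <N>::=<S> <D>, the suffix after <S> is nullable, so FOLLOW(<S>) ⊇ FOLLOW(<N>) = {p, w}; in <N>::=<S> <K>, <S> is followed by <K> with FIRST {ε, p, t, w}; in <N>::=<S> <K>, the suffix after <S> is nullable, so FOLLOW(<S>) ⊇ FOLLOW(<N>) = {p, w}; in <K>::=p <S> w, <S> is followed by w with FIRST {w}; in <D>::=t <S> <D> w, <S> is followed by <D> w with FIRST {p, t, w}. Thus FOLLOW(<S>) = {$, p, t, w}.
FOLLOW(<K>): in <S>::=<K> <N> p, <K> is followed by <N> p with FIRST {p, t, w}; in <N>::=<S> <K>, the suffix after <K> is empty, so FOLLOW(<K>) ⊇ FOLLOW(<N>) = {p, w}. Thus FOLLOW(<K>) = {p, t, w}.
FOLLOW(<D>): in <N>::=<S> <D>, the suffix after <D> is empty, so FOLLOW(<D>) ⊇ FOLLOW(<N>) = {p, w}; in <K>::=<D>, the suffix after <D> is empty, so FOLLOW(<D>) ⊇ FOLLOW(<K>) = {p, t, w}; in <D>::=t <S> <D> w, <D> is followed by w with FIRST {w}. Thus FOLLOW(<D>) = {p, t, w}.

{$, p, t, w}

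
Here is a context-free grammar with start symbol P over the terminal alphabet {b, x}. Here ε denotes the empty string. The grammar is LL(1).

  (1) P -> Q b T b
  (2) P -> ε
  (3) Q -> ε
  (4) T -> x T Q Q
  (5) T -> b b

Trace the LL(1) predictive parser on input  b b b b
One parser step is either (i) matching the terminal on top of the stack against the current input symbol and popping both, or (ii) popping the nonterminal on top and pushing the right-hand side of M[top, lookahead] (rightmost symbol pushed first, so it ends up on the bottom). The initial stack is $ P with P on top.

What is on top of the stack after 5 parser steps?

     Stack      Input      Action
  1  $ P        b b b b $  expand P -> Q b T b
  2  $ b T b Q  b b b b $  expand Q -> ε
  3  $ b T b    b b b b $  match b
  4  $ b T      b b b $    expand T -> b b
  5  $ b b b    b b b $    match b
Stack after step 5: $ b b (top = b).

b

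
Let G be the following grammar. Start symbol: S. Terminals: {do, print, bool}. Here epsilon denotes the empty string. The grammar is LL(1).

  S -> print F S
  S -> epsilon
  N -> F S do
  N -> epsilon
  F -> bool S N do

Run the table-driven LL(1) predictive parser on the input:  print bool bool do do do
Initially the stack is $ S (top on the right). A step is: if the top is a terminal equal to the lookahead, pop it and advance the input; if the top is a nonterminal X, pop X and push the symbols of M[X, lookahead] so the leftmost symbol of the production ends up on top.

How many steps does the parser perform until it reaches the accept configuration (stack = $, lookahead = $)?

      Stack                    Input                       Action
   1  $ S                      print bool bool do do do $  expand S -> print F S
   2  $ S F print              print bool bool do do do $  match print
   3  $ S F                    bool bool do do do $        expand F -> bool S N do
   4  $ S do N S bool          bool bool do do do $        match bool
   5  $ S do N S               bool do do do $             expand S -> epsilon
   6  $ S do N                 bool do do do $             expand N -> F S do
   7  $ S do do S F            bool do do do $             expand F -> bool S N do
   8  $ S do do S do N S bool  bool do do do $             match bool
   9  $ S do do S do N S       do do do $                  expand S -> epsilon
  10  $ S do do S do N         do do do $                  expand N -> epsilon
  11  $ S do do S do           do do do $                  match do
  12  $ S do do S              do do $                     expand S -> epsilon
  13  $ S do do                do do $                     match do
  14  $ S do                   do $                        match do
  15  $ S                      $                           expand S -> epsilon
Accept reached after 15 steps.

15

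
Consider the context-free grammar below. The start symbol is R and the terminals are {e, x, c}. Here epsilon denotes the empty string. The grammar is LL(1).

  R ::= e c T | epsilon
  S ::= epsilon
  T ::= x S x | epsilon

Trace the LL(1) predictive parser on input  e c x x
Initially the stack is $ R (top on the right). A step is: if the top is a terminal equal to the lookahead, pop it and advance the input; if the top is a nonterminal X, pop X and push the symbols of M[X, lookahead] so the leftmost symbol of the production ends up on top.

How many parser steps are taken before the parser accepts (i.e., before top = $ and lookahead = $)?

step 1: stack=$ R  input=e c x x $  — expand R ::= e c T
step 2: stack=$ T c e  input=e c x x $  — match e
step 3: stack=$ T c  input=c x x $  — match c
step 4: stack=$ T  input=x x $  — expand T ::= x S x
step 5: stack=$ x S x  input=x x $  — match x
step 6: stack=$ x S  input=x $  — expand S ::= epsilon
step 7: stack=$ x  input=x $  — match x
Accept reached after 7 steps.

7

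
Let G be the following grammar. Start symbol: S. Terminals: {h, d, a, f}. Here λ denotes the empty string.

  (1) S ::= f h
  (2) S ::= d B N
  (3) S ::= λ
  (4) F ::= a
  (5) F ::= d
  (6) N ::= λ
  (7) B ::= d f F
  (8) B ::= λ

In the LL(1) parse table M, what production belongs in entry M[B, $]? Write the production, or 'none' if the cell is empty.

FIRST(S) = {λ, d, f}
FIRST(F) = {a, d}
FIRST(N) = {λ}
FIRST(B) = {λ, d}
FOLLOW(S) includes $ since S is the start symbol.
FOLLOW(S): S appears on no right-hand side. Thus FOLLOW(S) = {$}.
FOLLOW(B): in S::=d B N, B is followed by N with FIRST {λ}; in S::=d B N, the suffix after B is nullable, so FOLLOW(B) ⊇ FOLLOW(S) = {$}. Thus FOLLOW(B) = {$}.
For B ::= d f F: FIRST(d f F) = {d}, so it goes in M[B, t] for t ∈ {d}.
For B ::= λ: FIRST(λ) = {λ}, so it goes in M[B, t] for t ∈ {}; since λ ∈ FIRST, also for every t ∈ FOLLOW(B) = {$}.

B ::= λ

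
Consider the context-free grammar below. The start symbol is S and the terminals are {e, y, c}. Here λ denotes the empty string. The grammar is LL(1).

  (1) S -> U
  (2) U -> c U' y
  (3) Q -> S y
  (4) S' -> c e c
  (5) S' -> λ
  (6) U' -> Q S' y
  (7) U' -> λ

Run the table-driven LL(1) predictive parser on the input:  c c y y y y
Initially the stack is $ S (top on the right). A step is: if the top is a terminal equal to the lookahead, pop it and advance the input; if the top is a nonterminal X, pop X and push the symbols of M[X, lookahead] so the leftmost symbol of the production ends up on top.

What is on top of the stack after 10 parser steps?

y

step 1: stack=$ S  input=c c y y y y $  — expand S -> U
step 2: stack=$ U  input=c c y y y y $  — expand U -> c U' y
step 3: stack=$ y U' c  input=c c y y y y $  — match c
step 4: stack=$ y U'  input=c y y y y $  — expand U' -> Q S' y
step 5: stack=$ y y S' Q  input=c y y y y $  — expand Q -> S y
step 6: stack=$ y y S' y S  input=c y y y y $  — expand S -> U
step 7: stack=$ y y S' y U  input=c y y y y $  — expand U -> c U' y
step 8: stack=$ y y S' y y U' c  input=c y y y y $  — match c
step 9: stack=$ y y S' y y U'  input=y y y y $  — expand U' -> λ
step 10: stack=$ y y S' y y  input=y y y y $  — match y
Stack after step 10: $ y y S' y (top = y).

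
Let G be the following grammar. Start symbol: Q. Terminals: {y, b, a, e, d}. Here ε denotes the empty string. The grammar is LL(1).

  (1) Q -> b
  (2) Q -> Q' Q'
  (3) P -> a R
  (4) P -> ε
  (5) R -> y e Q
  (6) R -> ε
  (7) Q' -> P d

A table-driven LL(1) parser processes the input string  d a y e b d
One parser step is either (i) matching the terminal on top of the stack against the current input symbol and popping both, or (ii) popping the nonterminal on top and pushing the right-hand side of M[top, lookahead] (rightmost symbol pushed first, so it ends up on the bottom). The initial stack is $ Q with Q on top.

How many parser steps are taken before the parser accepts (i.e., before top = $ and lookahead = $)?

13

      Stack      Input          Action
   1  $ Q        d a y e b d $  expand Q -> Q' Q'
   2  $ Q' Q'    d a y e b d $  expand Q' -> P d
   3  $ Q' d P   d a y e b d $  expand P -> ε
   4  $ Q' d     d a y e b d $  match d
   5  $ Q'       a y e b d $    expand Q' -> P d
   6  $ d P      a y e b d $    expand P -> a R
   7  $ d R a    a y e b d $    match a
   8  $ d R      y e b d $      expand R -> y e Q
   9  $ d Q e y  y e b d $      match y
  10  $ d Q e    e b d $        match e
  11  $ d Q      b d $          expand Q -> b
  12  $ d b      b d $          match b
  13  $ d        d $            match d
Accept reached after 13 steps.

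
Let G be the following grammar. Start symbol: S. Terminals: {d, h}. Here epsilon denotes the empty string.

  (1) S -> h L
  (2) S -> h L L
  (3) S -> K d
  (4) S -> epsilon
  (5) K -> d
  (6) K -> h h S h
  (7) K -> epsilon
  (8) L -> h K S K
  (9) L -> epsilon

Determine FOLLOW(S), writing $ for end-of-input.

FIRST(K) = {epsilon, d, h}
FIRST(L) = {epsilon, h}
FIRST(S) = {epsilon, d, h}  (via K d)
FOLLOW(S) includes $ since S is the start symbol.
FOLLOW(S): in K->h h S h, S is followed by h with FIRST {h}; in L->h K S K, S is followed by K with FIRST {epsilon, d, h}; in L->h K S K, the suffix after S is nullable, so FOLLOW(S) ⊇ FOLLOW(L) = {$, d, h}. Thus FOLLOW(S) = {$, d, h}.
FOLLOW(L): in S->h L, the suffix after L is empty, so FOLLOW(L) ⊇ FOLLOW(S) = {$, d, h}; in S->h L L (occurrence 1), L is followed by L with FIRST {epsilon, h}; in S->h L L (occurrence 1), the suffix after L is nullable, so FOLLOW(L) ⊇ FOLLOW(S) = {$, d, h}; in S->h L L (occurrence 2), the suffix after L is empty, so FOLLOW(L) ⊇ FOLLOW(S) = {$, d, h}. Thus FOLLOW(L) = {$, d, h}.
FOLLOW(K): in S->K d, K is followed by d with FIRST {d}; in L->h K S K (occurrence 1), K is followed by S K with FIRST {epsilon, d, h}; in L->h K S K (occurrence 1), the suffix after K is nullable, so FOLLOW(K) ⊇ FOLLOW(L) = {$, d, h}; in L->h K S K (occurrence 2), the suffix after K is empty, so FOLLOW(K) ⊇ FOLLOW(L) = {$, d, h}. Thus FOLLOW(K) = {$, d, h}.

{$, d, h}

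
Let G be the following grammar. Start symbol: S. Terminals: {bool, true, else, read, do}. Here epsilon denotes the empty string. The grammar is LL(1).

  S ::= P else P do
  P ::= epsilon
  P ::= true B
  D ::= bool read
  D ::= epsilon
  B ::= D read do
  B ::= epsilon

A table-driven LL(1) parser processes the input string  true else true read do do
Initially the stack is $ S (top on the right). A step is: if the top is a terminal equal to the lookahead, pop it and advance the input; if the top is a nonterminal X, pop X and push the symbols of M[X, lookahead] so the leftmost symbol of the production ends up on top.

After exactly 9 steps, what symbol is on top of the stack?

step 1: stack=$ S  input=true else true read do do $  — expand S ::= P else P do
step 2: stack=$ do P else P  input=true else true read do do $  — expand P ::= true B
step 3: stack=$ do P else B true  input=true else true read do do $  — match true
step 4: stack=$ do P else B  input=else true read do do $  — expand B ::= epsilon
step 5: stack=$ do P else  input=else true read do do $  — match else
step 6: stack=$ do P  input=true read do do $  — expand P ::= true B
step 7: stack=$ do B true  input=true read do do $  — match true
step 8: stack=$ do B  input=read do do $  — expand B ::= D read do
step 9: stack=$ do do read D  input=read do do $  — expand D ::= epsilon
Stack after step 9: $ do do read (top = read).

read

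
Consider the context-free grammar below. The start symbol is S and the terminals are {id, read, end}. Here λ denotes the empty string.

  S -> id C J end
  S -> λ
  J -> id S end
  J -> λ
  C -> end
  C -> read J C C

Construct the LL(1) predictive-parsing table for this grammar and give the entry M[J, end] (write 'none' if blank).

J -> λ

FIRST(S): from S->id C J end we get {id}; from S->λ we get {λ}. So FIRST(S) = {λ, id}.
FIRST(J): from J->id S end we get {id}; from J->λ we get {λ}. So FIRST(J) = {λ, id}.
FIRST(C): from C->end we get {end}; from C->read J C C we get {read}. So FIRST(C) = {end, read}.
FOLLOW(S) includes $ since S is the start symbol.
FOLLOW(J): in S->id C J end, J is followed by end with FIRST {end}; in C->read J C C, J is followed by C C with FIRST {end, read}. Thus FOLLOW(J) = {end, read}.
For J -> id S end: FIRST(id S end) = {id}, so it goes in M[J, t] for t ∈ {id}.
For J -> λ: FIRST(λ) = {λ}, so it goes in M[J, t] for t ∈ {}; since λ ∈ FIRST, also for every t ∈ FOLLOW(J) = {end, read}.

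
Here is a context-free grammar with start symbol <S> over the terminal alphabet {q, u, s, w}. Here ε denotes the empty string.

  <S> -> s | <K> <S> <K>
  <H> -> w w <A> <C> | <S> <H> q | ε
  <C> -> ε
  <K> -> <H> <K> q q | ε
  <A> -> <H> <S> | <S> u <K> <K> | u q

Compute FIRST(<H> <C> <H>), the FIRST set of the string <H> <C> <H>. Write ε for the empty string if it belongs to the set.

FIRST(<C>): from <C>->ε we get {ε}. So FIRST(<C>) = {ε}.
FIRST(<S>): from <S>->s we get {s}; from <S>-><K> <S> <K> we get {q, s, w}. So FIRST(<S>) = {q, s, w}.
FIRST(<H>): from <H>->w w <A> <C> we get {w}; from <H>-><S> <H> q we get {q, s, w}; from <H>->ε we get {ε}. So FIRST(<H>) = {ε, q, s, w}.
FIRST(<K>): from <K>-><H> <K> q q we get {q, s, w}; from <K>->ε we get {ε}. So FIRST(<K>) = {ε, q, s, w}.
FIRST(<A>): from <A>-><H> <S> we get {q, s, w}; from <A>-><S> u <K> <K> we get {q, s, w}; from <A>->u q we get {u}. So FIRST(<A>) = {q, s, u, w}.
FIRST(<H> <C> <H>): take FIRST of each symbol in turn, carrying on past any symbol whose FIRST contains ε; result {ε, q, s, w}.

{ε, q, s, w}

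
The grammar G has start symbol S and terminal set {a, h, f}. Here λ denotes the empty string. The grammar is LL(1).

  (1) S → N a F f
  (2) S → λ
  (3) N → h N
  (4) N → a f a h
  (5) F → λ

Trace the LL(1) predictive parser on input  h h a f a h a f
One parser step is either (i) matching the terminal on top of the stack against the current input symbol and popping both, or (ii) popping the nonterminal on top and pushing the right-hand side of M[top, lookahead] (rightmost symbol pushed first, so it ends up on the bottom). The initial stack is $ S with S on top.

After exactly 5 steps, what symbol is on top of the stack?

step 1: stack=$ S  input=h h a f a h a f $  — expand S → N a F f
step 2: stack=$ f F a N  input=h h a f a h a f $  — expand N → h N
step 3: stack=$ f F a N h  input=h h a f a h a f $  — match h
step 4: stack=$ f F a N  input=h a f a h a f $  — expand N → h N
step 5: stack=$ f F a N h  input=h a f a h a f $  — match h
Stack after step 5: $ f F a N (top = N).

N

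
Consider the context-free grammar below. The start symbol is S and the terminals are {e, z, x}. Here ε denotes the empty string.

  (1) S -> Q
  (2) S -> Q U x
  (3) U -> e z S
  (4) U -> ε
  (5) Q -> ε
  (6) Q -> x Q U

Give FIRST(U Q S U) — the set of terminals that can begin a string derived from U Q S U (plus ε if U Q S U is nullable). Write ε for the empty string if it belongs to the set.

{ε, e, x}

FIRST(U): from U->e z S we get {e}; from U->ε we get {ε}. So FIRST(U) = {ε, e}.
FIRST(Q): from Q->ε we get {ε}; from Q->x Q U we get {x}. So FIRST(Q) = {ε, x}.
FIRST(S): from S->Q we get {ε, x}; from S->Q U x we get {e, x}. So FIRST(S) = {ε, e, x}.
FIRST(U Q S U): take FIRST of each symbol in turn, carrying on past any symbol whose FIRST contains ε; result {ε, e, x}.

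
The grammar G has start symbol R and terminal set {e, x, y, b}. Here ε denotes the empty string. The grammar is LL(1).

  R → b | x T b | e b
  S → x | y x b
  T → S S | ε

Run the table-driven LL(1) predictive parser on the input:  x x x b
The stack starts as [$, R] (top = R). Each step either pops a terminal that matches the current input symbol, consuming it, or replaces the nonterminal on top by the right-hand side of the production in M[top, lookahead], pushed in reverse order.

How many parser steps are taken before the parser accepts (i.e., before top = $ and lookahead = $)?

8

step 1: stack=$ R  input=x x x b $  — expand R → x T b
step 2: stack=$ b T x  input=x x x b $  — match x
step 3: stack=$ b T  input=x x b $  — expand T → S S
step 4: stack=$ b S S  input=x x b $  — expand S → x
step 5: stack=$ b S x  input=x x b $  — match x
step 6: stack=$ b S  input=x b $  — expand S → x
step 7: stack=$ b x  input=x b $  — match x
step 8: stack=$ b  input=b $  — match b
Accept reached after 8 steps.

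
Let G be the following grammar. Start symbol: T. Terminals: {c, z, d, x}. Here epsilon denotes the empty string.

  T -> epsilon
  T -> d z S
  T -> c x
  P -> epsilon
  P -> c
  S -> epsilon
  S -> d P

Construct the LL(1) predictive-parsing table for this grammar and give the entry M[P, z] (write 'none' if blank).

none

FIRST(T): from T->epsilon we get {epsilon}; from T->d z S we get {d}; from T->c x we get {c}. So FIRST(T) = {epsilon, c, d}.
FIRST(P): from P->epsilon we get {epsilon}; from P->c we get {c}. So FIRST(P) = {epsilon, c}.
FIRST(S): from S->epsilon we get {epsilon}; from S->d P we get {d}. So FIRST(S) = {epsilon, d}.
FOLLOW(T) includes $ since T is the start symbol.
FOLLOW(S): in T->d z S, the suffix after S is empty, so FOLLOW(S) ⊇ FOLLOW(T) = {$}. Thus FOLLOW(S) = {$}.
FOLLOW(P): in S->d P, the suffix after P is empty, so FOLLOW(P) ⊇ FOLLOW(S) = {$}. Thus FOLLOW(P) = {$}.
For P -> epsilon: FIRST(epsilon) = {epsilon}, so it goes in M[P, t] for t ∈ {}; since epsilon ∈ FIRST, also for every t ∈ FOLLOW(P) = {$}.
For P -> c: FIRST(c) = {c}, so it goes in M[P, t] for t ∈ {c}.
None of these place a production in M[P, z].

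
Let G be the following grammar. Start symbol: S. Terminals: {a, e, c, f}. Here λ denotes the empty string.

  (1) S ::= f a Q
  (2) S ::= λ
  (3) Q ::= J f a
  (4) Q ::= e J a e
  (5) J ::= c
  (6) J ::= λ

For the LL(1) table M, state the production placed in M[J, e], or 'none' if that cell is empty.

FIRST(S) = {λ, f}
FIRST(J) = {λ, c}
FIRST(Q) = {c, e, f}  (via J f a)
FOLLOW(S) includes $ since S is the start symbol.
FOLLOW(J): in Q::=J f a, J is followed by f a with FIRST {f}; in Q::=e J a e, J is followed by a e with FIRST {a}. Thus FOLLOW(J) = {a, f}.
For J ::= c: FIRST(c) = {c}, so it goes in M[J, t] for t ∈ {c}.
For J ::= λ: FIRST(λ) = {λ}, so it goes in M[J, t] for t ∈ {}; since λ ∈ FIRST, also for every t ∈ FOLLOW(J) = {a, f}.
None of these place a production in M[J, e].

none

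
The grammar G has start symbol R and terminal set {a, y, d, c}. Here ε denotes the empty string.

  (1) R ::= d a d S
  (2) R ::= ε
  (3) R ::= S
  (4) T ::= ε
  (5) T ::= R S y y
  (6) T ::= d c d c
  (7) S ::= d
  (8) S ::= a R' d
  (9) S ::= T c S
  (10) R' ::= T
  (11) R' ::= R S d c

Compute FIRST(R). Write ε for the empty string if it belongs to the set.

{ε, a, c, d}

FIRST(R): from R::=d a d S we get {d}; from R::=ε we get {ε}; from R::=S we get {a, c, d}. So FIRST(R) = {ε, a, c, d}.
FIRST(T): from T::=ε we get {ε}; from T::=R S y y we get {a, c, d}; from T::=d c d c we get {d}. So FIRST(T) = {ε, a, c, d}.
FIRST(S): from S::=d we get {d}; from S::=a R' d we get {a}; from S::=T c S we get {a, c, d}. So FIRST(S) = {a, c, d}.
FIRST(R'): from R'::=T we get {ε, a, c, d}; from R'::=R S d c we get {a, c, d}. So FIRST(R') = {ε, a, c, d}.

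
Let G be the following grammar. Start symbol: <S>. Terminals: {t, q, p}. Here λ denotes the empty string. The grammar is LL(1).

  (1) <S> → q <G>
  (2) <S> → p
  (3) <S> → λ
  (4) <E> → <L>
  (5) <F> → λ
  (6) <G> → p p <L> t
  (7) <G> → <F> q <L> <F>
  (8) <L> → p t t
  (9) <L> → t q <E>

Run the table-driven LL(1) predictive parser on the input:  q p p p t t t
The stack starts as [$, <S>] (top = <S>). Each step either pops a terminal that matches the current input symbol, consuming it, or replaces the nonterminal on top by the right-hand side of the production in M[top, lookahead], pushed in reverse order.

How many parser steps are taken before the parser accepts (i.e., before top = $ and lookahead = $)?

      Stack        Input            Action
   1  $ <S>        q p p p t t t $  expand <S> → q <G>
   2  $ <G> q      q p p p t t t $  match q
   3  $ <G>        p p p t t t $    expand <G> → p p <L> t
   4  $ t <L> p p  p p p t t t $    match p
   5  $ t <L> p    p p t t t $      match p
   6  $ t <L>      p t t t $        expand <L> → p t t
   7  $ t t t p    p t t t $        match p
   8  $ t t t      t t t $          match t
   9  $ t t        t t $            match t
  10  $ t          t $              match t
Accept reached after 10 steps.

10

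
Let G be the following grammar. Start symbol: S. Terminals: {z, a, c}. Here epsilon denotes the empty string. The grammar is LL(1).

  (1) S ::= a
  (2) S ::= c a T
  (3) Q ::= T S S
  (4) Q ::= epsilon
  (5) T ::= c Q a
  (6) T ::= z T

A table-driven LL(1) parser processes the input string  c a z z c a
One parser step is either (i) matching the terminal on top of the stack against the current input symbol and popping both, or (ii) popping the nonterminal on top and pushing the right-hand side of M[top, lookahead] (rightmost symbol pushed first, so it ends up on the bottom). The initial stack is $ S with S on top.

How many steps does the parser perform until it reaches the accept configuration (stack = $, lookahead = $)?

11

      Stack    Input          Action
   1  $ S      c a z z c a $  expand S ::= c a T
   2  $ T a c  c a z z c a $  match c
   3  $ T a    a z z c a $    match a
   4  $ T      z z c a $      expand T ::= z T
   5  $ T z    z z c a $      match z
   6  $ T      z c a $        expand T ::= z T
   7  $ T z    z c a $        match z
   8  $ T      c a $          expand T ::= c Q a
   9  $ a Q c  c a $          match c
  10  $ a Q    a $            expand Q ::= epsilon
  11  $ a      a $            match a
Accept reached after 11 steps.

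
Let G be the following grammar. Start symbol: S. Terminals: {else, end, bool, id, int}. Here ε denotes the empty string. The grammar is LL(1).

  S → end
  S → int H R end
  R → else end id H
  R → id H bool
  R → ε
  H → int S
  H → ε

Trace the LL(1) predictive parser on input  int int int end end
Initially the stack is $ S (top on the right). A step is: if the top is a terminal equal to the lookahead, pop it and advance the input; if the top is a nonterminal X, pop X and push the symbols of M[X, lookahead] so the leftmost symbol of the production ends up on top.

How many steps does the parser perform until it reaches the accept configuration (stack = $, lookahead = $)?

11

      Stack                Input                  Action
   1  $ S                  int int int end end $  expand S → int H R end
   2  $ end R H int        int int int end end $  match int
   3  $ end R H            int int end end $      expand H → int S
   4  $ end R S int        int int end end $      match int
   5  $ end R S            int end end $          expand S → int H R end
   6  $ end R end R H int  int end end $          match int
   7  $ end R end R H      end end $              expand H → ε
   8  $ end R end R        end end $              expand R → ε
   9  $ end R end          end end $              match end
  10  $ end R              end $                  expand R → ε
  11  $ end                end $                  match end
Accept reached after 11 steps.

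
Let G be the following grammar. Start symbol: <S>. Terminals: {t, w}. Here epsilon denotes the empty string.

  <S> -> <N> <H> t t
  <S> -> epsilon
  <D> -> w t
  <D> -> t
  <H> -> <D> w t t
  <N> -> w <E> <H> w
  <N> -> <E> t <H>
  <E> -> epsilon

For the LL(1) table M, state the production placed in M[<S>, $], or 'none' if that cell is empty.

FIRST(<D>): from <D>->w t we get {w}; from <D>->t we get {t}. So FIRST(<D>) = {t, w}.
FIRST(<E>): from <E>->epsilon we get {epsilon}. So FIRST(<E>) = {epsilon}.
FIRST(<H>): from <H>-><D> w t t we get {t, w}. So FIRST(<H>) = {t, w}.
FIRST(<N>): from <N>->w <E> <H> w we get {w}; from <N>-><E> t <H> we get {t}. So FIRST(<N>) = {t, w}.
FIRST(<S>): from <S>-><N> <H> t t we get {t, w}; from <S>->epsilon we get {epsilon}. So FIRST(<S>) = {epsilon, t, w}.
FOLLOW(<S>) includes $ since <S> is the start symbol.
FOLLOW(<S>): <S> appears on no right-hand side. Thus FOLLOW(<S>) = {$}.
For <S> -> <N> <H> t t: FIRST(<N> <H> t t) = {t, w}, so it goes in M[<S>, t] for t ∈ {t, w}.
For <S> -> epsilon: FIRST(epsilon) = {epsilon}, so it goes in M[<S>, t] for t ∈ {}; since epsilon ∈ FIRST, also for every t ∈ FOLLOW(<S>) = {$}.

<S> -> epsilon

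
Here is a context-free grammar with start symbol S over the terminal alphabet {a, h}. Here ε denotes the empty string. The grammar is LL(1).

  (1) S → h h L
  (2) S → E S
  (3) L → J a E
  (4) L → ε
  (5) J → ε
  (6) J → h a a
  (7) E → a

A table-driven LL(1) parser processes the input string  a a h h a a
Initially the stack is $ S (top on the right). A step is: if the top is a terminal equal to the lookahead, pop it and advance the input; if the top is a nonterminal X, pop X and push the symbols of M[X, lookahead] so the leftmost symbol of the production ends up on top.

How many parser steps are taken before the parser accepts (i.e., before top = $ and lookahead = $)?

      Stack    Input          Action
   1  $ S      a a h h a a $  expand S → E S
   2  $ S E    a a h h a a $  expand E → a
   3  $ S a    a a h h a a $  match a
   4  $ S      a h h a a $    expand S → E S
   5  $ S E    a h h a a $    expand E → a
   6  $ S a    a h h a a $    match a
   7  $ S      h h a a $      expand S → h h L
   8  $ L h h  h h a a $      match h
   9  $ L h    h a a $        match h
  10  $ L      a a $          expand L → J a E
  11  $ E a J  a a $          expand J → ε
  12  $ E a    a a $          match a
  13  $ E      a $            expand E → a
  14  $ a      a $            match a
Accept reached after 14 steps.

14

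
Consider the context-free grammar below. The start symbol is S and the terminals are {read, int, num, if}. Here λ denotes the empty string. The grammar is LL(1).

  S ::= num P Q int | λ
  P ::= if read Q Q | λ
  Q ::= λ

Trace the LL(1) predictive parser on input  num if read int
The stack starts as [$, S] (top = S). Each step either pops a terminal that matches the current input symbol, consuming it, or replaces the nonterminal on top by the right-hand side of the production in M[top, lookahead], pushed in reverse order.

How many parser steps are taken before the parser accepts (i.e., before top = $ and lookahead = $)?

9

     Stack                Input              Action
  1  $ S                  num if read int $  expand S ::= num P Q int
  2  $ int Q P num        num if read int $  match num
  3  $ int Q P            if read int $      expand P ::= if read Q Q
  4  $ int Q Q Q read if  if read int $      match if
  5  $ int Q Q Q read     read int $         match read
  6  $ int Q Q Q          int $              expand Q ::= λ
  7  $ int Q Q            int $              expand Q ::= λ
  8  $ int Q              int $              expand Q ::= λ
  9  $ int                int $              match int
Accept reached after 9 steps.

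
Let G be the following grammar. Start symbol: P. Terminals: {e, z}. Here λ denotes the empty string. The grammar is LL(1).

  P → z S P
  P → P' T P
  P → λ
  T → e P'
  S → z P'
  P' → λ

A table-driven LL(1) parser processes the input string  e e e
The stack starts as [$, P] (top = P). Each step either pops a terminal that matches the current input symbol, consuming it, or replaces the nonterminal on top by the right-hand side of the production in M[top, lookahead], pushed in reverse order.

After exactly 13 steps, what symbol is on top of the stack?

step 1: stack=$ P  input=e e e $  — expand P → P' T P
step 2: stack=$ P T P'  input=e e e $  — expand P' → λ
step 3: stack=$ P T  input=e e e $  — expand T → e P'
step 4: stack=$ P P' e  input=e e e $  — match e
step 5: stack=$ P P'  input=e e $  — expand P' → λ
step 6: stack=$ P  input=e e $  — expand P → P' T P
step 7: stack=$ P T P'  input=e e $  — expand P' → λ
step 8: stack=$ P T  input=e e $  — expand T → e P'
step 9: stack=$ P P' e  input=e e $  — match e
step 10: stack=$ P P'  input=e $  — expand P' → λ
step 11: stack=$ P  input=e $  — expand P → P' T P
step 12: stack=$ P T P'  input=e $  — expand P' → λ
step 13: stack=$ P T  input=e $  — expand T → e P'
Stack after step 13: $ P P' e (top = e).

e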